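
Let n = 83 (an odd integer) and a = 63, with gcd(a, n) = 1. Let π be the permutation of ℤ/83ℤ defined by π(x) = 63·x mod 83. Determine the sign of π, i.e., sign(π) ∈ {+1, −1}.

Orbit of 25 under x↦63x: [25, 81, 40, 30, 64, 48, 36]… (length divides ord_83(63)).
π_63 has 3 disjoint cycles with lengths [41, 41, 1] on {0,…,82}.
sign(π) = (−1)^{n − #cycles} = (−1)^{83−3} = (−1)^80 = +1.
The Jacobi symbol (63|83) = +1 (Zolotarev) agrees.

+1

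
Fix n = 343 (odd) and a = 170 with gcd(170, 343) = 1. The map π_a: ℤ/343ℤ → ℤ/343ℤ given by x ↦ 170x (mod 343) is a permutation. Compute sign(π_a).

+1

Orbit of 282 under x↦170x: [282, 263, 120, 163, 270, 281, 93]… (length divides ord_343(170)).
7 cycles of lengths [147, 147, 21, 21, 3, 3, 1].
With 7 cycles on 343 points, sign = (−1)^{343−7} = +1.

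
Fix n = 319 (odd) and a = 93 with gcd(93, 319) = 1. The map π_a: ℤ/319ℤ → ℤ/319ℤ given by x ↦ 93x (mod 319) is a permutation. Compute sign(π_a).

Trace 284: π^k(284) = [284, 254, 16, 212, 257, 295, 1] for k=0..6.
9 cycles of lengths [70, 70, 70, 70, 14, 14, 5, 5, 1].
319 − 9 = 310 transpositions; sign(π) = (−1)^310 = +1.
Check: (93/319) = +1 by Zolotarev.

+1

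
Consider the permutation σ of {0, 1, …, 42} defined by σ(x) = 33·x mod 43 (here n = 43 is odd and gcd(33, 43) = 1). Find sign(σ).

Orbit of 3 under x↦33x: [3, 13, 42, 10, 29, 11, 19]… (length divides ord_43(33)).
The orbit structure of x ↦ 33x mod 43: 2 orbits of sizes [42, 1].
Σ(ℓ_i−1) = 43−2 = 41; sign = (−1)^41 = -1.
Check: (33/43) = -1 by Zolotarev.

-1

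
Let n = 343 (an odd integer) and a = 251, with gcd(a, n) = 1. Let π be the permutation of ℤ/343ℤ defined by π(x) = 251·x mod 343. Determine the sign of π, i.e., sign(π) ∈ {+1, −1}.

Start at x=314: 314 → 267 → 132 → 204 → 97 → 337 → 209 → … (one orbit).
π_251 has 10 disjoint cycles with lengths [98, 98, 98, 14, 14, 14, 2, 2, 2, 1] on {0,…,342}.
Σ(ℓ_i−1) = 343−10 = 333; sign = (−1)^333 = -1.
Via Zolotarev, sign(π_{251}) = (251|343) = -1.

-1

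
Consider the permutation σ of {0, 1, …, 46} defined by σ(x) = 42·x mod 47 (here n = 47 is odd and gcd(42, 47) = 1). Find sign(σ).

Orbit of 36 under x↦42x: [36, 8, 7, 12, 34, 18, 4]… (length divides ord_47(42)).
Cycle type of π: 23×2 + 1; total 3 cycles.
Σ(ℓ_i−1) = 47−3 = 44; sign = (−1)^44 = +1.
The Jacobi symbol (42|47) = +1 (Zolotarev) agrees.

+1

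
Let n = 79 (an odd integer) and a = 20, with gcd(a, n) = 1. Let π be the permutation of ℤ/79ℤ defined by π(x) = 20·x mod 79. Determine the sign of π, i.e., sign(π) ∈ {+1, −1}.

+1

Trace 67: π^k(67) = [67, 76, 19, 64, 16, 4, 1] for k=0..6.
Cycle type of π: 39×2 + 1; total 3 cycles.
n − c = 79 − 3 = 76; sign = (−1)^76 = +1.
Via Zolotarev, sign(π_{20}) = (20|79) = +1.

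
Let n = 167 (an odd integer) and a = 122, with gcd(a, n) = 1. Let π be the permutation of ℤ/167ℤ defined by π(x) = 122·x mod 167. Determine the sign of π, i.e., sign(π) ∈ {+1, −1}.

+1

Orbit of 75 under x↦122x: [75, 132, 72, 100, 9, 96, 22]… (length divides ord_167(122)).
The orbit structure of x ↦ 122x mod 167: 3 orbits of sizes [83, 83, 1].
Σ(ℓ_i−1) = 167−3 = 164; sign = (−1)^164 = +1.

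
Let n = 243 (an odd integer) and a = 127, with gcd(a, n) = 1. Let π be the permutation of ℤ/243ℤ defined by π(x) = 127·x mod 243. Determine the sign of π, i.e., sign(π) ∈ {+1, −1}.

+1

Start at x=28: 28 → 154 → 118 → 163 → 46 → 10 → 55 → … (one orbit).
π_127 has 27 disjoint cycles with lengths [27, 27, 27, 27, 27, 27, 9, 9, 9, 9, 9, 9, 3, 3, 3, 3, 3, 3, 1, 1, 1, 1, 1, 1, 1, 1, 1] on {0,…,242}.
n − c = 243 − 27 = 216; sign = (−1)^216 = +1.
Via Zolotarev, sign(π_{127}) = (127|243) = +1.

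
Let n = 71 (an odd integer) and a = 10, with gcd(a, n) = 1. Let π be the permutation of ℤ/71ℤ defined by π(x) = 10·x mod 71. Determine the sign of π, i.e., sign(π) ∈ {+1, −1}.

Orbit of 32 under x↦10x: [32, 36, 5, 50, 3, 30, 16]… (length divides ord_71(10)).
3 cycles of lengths [35, 35, 1].
71 − 3 = 68 transpositions; sign(π) = (−1)^68 = +1.
Via Zolotarev, sign(π_{10}) = (10|71) = +1.

+1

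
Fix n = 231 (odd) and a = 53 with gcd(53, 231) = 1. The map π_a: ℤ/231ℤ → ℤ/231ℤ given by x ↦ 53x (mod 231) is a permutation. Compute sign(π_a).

-1

Start at x=191: 191 → 190 → 137 → 100 → 218 → 4 → 212 → … (one orbit).
π_53 has 18 disjoint cycles with lengths [30, 30, 30, 30, 15, 15, 15, 15, 10, 10, 6, 6, 5, 5, 3, 3, 2, 1] on {0,…,230}.
n − c = 231 − 18 = 213; sign = (−1)^213 = -1.
Zolotarev: (53|231) = -1, matching the cycle-count sign.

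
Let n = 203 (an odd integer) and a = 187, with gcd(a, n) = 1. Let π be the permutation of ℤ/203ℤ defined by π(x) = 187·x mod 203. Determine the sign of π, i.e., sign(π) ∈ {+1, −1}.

Orbit of 169 under x↦187x: [169, 138, 25, 6, 107, 115, 190]… (length divides ord_203(187)).
Decompose π into cycles: lengths [42, 42, 42, 42, 14, 14, 6, 1] (8 cycles, including the fixed point 0).
With 8 cycles on 203 points, sign = (−1)^{203−8} = -1.
(187|203)_J = -1 (Zolotarev's lemma cross-check).

-1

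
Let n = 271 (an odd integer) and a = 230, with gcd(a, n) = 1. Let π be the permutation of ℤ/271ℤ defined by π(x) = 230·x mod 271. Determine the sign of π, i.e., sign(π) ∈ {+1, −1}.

Trace 227: π^k(227) = [227, 178, 19, 34, 232, 244, 23] for k=0..6.
Decompose π into cycles: lengths [90, 90, 90, 1] (4 cycles, including the fixed point 0).
With 4 cycles on 271 points, sign = (−1)^{271−4} = -1.
Check: (230/271) = -1 by Zolotarev.

-1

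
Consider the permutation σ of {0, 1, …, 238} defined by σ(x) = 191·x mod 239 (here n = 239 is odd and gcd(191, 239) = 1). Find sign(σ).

-1

Trace 79: π^k(79) = [79, 32, 137, 116, 168, 62, 131] for k=0..6.
π_191 has 2 disjoint cycles with lengths [238, 1] on {0,…,238}.
Σ(ℓ_i−1) = 239−2 = 237; sign = (−1)^237 = -1.
Via Zolotarev, sign(π_{191}) = (191|239) = -1.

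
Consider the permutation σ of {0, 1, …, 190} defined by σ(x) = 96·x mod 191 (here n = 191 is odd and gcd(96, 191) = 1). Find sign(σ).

+1

Trace 67: π^k(67) = [67, 129, 160, 80, 40, 20, 10] for k=0..6.
Cycle type of π: 95×2 + 1; total 3 cycles.
191 − 3 = 188 transpositions; sign(π) = (−1)^188 = +1.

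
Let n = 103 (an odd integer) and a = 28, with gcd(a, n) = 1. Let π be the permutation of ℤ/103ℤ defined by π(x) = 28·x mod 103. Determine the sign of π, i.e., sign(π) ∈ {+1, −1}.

Trace 38: π^k(38) = [38, 34, 25, 82, 30, 16, 36] for k=0..6.
Cycle type of π: 51×2 + 1; total 3 cycles.
103 − 3 = 100 transpositions; sign(π) = (−1)^100 = +1.
Via Zolotarev, sign(π_{28}) = (28|103) = +1.

+1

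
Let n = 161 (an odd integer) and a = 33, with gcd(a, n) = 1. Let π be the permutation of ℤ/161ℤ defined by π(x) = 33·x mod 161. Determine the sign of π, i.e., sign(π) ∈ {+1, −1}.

Trace 78: π^k(78) = [78, 159, 95, 76, 93, 10, 8] for k=0..6.
Cycle type of π: 66×2 + 22 + 6 + 1; total 5 cycles.
5 cycles on 161: each ℓ→(−1)^(ℓ−1), product (−1)^156 = +1.
The Jacobi symbol (33|161) = +1 (Zolotarev) agrees.

+1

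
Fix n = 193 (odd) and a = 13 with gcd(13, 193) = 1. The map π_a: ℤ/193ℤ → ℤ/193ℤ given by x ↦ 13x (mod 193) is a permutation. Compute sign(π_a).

-1

Trace 192: π^k(192) = [192, 180, 24, 119, 3, 39, 121] for k=0..6.
Cycle type of π: 64×3 + 1; total 4 cycles.
With 4 cycles on 193 points, sign = (−1)^{193−4} = -1.
Check: (13/193) = -1 by Zolotarev.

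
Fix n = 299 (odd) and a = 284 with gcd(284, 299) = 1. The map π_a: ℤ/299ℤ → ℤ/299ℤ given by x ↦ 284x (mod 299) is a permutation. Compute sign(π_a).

Orbit of 265 under x↦284x: [265, 211, 124, 233, 93, 100, 294]… (length divides ord_299(284)).
The orbit structure of x ↦ 284x mod 299: 6 orbits of sizes [132, 132, 12, 11, 11, 1].
6 cycles on 299: each ℓ→(−1)^(ℓ−1), product (−1)^293 = -1.

-1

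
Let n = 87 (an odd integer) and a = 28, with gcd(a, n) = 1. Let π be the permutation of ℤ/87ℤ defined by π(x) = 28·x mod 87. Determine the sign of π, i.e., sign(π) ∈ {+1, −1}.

+1

Start at x=1: 1 → 28 → 1 (one orbit).
The orbit structure of x ↦ 28x mod 87: 45 orbits of sizes [2, 2, 2, 2, 2, 2, 2, 2, 2, 2, 2, 2, 2, 2, 2, 2, 2, 2, 2, 2, 2, 2, 2, 2, 2, 2, 2, 2, 2, 2, 2, 2, 2, 2, 2, 2, 2, 2, 2, 2, 2, 2, 1, 1, 1].
n − c = 87 − 45 = 42; sign = (−1)^42 = +1.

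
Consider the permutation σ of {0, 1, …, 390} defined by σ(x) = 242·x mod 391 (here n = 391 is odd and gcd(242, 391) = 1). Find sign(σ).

Start at x=239: 239 → 361 → 169 → 234 → 324 → 208 → 288 → … (one orbit).
Cycle type of π: 44×8 + 11×2 + 4×4 + 1; total 15 cycles.
n − c = 391 − 15 = 376; sign = (−1)^376 = +1.

+1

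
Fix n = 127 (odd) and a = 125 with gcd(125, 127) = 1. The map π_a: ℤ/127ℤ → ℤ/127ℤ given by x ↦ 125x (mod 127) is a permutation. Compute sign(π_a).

Trace 123: π^k(123) = [123, 8, 111, 32, 63, 1, 125] for k=0..6.
Cycle lengths of π_125 on ℤ/127ℤ: [14, 14, 14, 14, 14, 14, 14, 14, 14, 1]; 10 cycles in total.
With 10 cycles on 127 points, sign = (−1)^{127−10} = -1.
Via Zolotarev, sign(π_{125}) = (125|127) = -1.

-1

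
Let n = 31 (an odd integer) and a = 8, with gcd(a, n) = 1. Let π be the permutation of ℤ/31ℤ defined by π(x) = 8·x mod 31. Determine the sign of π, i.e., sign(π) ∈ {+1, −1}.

+1

Start at x=8: 8 → 2 → 16 → 4 → 1 → 8 (one orbit).
7 cycles of lengths [5, 5, 5, 5, 5, 5, 1].
Σ(ℓ_i−1) = 31−7 = 24; sign = (−1)^24 = +1.
Check: (8/31) = +1 by Zolotarev.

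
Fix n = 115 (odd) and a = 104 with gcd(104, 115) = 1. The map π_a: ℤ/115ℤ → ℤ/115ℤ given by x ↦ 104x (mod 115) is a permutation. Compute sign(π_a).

Start at x=36: 36 → 64 → 101 → 39 → 31 → 4 → 71 → … (one orbit).
9 cycles of lengths [22, 22, 22, 22, 11, 11, 2, 2, 1].
Σ(ℓ_i−1) = 115−9 = 106; sign = (−1)^106 = +1.
Zolotarev: (104|115) = +1, matching the cycle-count sign.

+1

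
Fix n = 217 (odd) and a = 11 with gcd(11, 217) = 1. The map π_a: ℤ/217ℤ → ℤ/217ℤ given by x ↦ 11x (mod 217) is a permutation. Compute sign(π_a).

-1

Trace 8: π^k(8) = [8, 88, 100, 15, 165, 79, 1] for k=0..6.
Cycle type of π: 30×7 + 3×2 + 1; total 10 cycles.
With 10 cycles on 217 points, sign = (−1)^{217−10} = -1.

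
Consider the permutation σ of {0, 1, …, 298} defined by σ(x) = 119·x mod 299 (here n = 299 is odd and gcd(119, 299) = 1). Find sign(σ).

Trace 144: π^k(144) = [144, 93, 4, 177, 133, 279, 12] for k=0..6.
Decompose π into cycles: lengths [132, 132, 12, 11, 11, 1] (6 cycles, including the fixed point 0).
299 − 6 = 293 transpositions; sign(π) = (−1)^293 = -1.
(119|299)_J = -1 (Zolotarev's lemma cross-check).

-1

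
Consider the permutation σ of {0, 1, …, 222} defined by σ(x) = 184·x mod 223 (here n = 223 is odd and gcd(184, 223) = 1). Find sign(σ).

-1

Start at x=222: 222 → 39 → 40 → 1 → 184 → 183 → 222 (one orbit).
Cycle lengths of π_184 on ℤ/223ℤ: [6, 6, 6, 6, 6, 6, 6, 6, 6, 6, 6, 6, 6, 6, 6, 6, 6, 6, 6, 6, 6, 6, 6, 6, 6, 6, 6, 6, 6, 6, 6, 6, 6, 6, 6, 6, 6, 1]; 38 cycles in total.
sign(π) = (−1)^{n − #cycles} = (−1)^{223−38} = (−1)^185 = -1.
Via Zolotarev, sign(π_{184}) = (184|223) = -1.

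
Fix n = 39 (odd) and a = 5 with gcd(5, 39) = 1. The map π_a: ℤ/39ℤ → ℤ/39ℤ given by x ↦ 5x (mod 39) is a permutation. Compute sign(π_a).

+1

Orbit of 8 under x↦5x: [8, 1, 5, 25]… (length divides ord_39(5)).
π_5 has 11 disjoint cycles with lengths [4, 4, 4, 4, 4, 4, 4, 4, 4, 2, 1] on {0,…,38}.
n − c = 39 − 11 = 28; sign = (−1)^28 = +1.
Via Zolotarev, sign(π_{5}) = (5|39) = +1.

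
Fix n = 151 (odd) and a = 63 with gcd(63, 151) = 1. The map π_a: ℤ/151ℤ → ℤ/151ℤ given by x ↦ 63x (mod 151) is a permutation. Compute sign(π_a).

Trace 16: π^k(16) = [16, 102, 84, 7, 139, 150, 88] for k=0..6.
The orbit structure of x ↦ 63x mod 151: 2 orbits of sizes [150, 1].
2 cycles on 151: each ℓ→(−1)^(ℓ−1), product (−1)^149 = -1.
Zolotarev: (63|151) = -1, matching the cycle-count sign.

-1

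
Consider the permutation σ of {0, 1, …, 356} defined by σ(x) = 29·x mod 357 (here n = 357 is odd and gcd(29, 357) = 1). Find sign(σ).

Orbit of 92 under x↦29x: [92, 169, 260, 43, 176, 106, 218]… (length divides ord_357(29)).
35 cycles of lengths [16, 16, 16, 16, 16, 16, 16, 16, 16, 16, 16, 16, 16, 16, 16, 16, 16, 16, 16, 16, 16, 2, 2, 2, 2, 2, 2, 2, 1, 1, 1, 1, 1, 1, 1].
sign(π) = (−1)^{n − #cycles} = (−1)^{357−35} = (−1)^322 = +1.

+1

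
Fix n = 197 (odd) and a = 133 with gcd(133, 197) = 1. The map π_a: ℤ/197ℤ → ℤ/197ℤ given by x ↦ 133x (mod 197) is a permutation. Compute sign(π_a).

Orbit of 100 under x↦133x: [100, 101, 37, 193, 59, 164, 142]… (length divides ord_197(133)).
π_133 has 5 disjoint cycles with lengths [49, 49, 49, 49, 1] on {0,…,196}.
n − c = 197 − 5 = 192; sign = (−1)^192 = +1.
The Jacobi symbol (133|197) = +1 (Zolotarev) agrees.

+1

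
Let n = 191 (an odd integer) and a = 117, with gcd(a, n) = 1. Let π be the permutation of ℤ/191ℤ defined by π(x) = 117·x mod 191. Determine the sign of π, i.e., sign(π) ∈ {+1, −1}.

Trace 135: π^k(135) = [135, 133, 90, 25, 60, 144, 40] for k=0..6.
Cycle type of π: 95×2 + 1; total 3 cycles.
With 3 cycles on 191 points, sign = (−1)^{191−3} = +1.
The Jacobi symbol (117|191) = +1 (Zolotarev) agrees.

+1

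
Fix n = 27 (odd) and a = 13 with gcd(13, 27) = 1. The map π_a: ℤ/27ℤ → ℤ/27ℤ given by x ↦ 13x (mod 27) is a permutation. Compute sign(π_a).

Orbit of 22 under x↦13x: [22, 16, 19, 4, 25, 1, 13]… (length divides ord_27(13)).
Cycle type of π: 9×2 + 3×2 + 1×3; total 7 cycles.
sign(π) = (−1)^{n − #cycles} = (−1)^{27−7} = (−1)^20 = +1.
(13|27)_J = +1 (Zolotarev's lemma cross-check).

+1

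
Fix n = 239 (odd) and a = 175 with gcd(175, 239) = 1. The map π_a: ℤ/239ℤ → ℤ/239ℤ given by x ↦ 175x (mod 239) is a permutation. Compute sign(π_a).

Trace 137: π^k(137) = [137, 75, 219, 85, 57, 176, 208] for k=0..6.
Decompose π into cycles: lengths [238, 1] (2 cycles, including the fixed point 0).
Σ(ℓ_i−1) = 239−2 = 237; sign = (−1)^237 = -1.

-1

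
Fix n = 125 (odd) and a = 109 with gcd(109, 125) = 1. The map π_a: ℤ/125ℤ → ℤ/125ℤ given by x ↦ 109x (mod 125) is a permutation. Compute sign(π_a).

+1

Orbit of 21 under x↦109x: [21, 39, 1, 109, 6, 29, 36]… (length divides ord_125(109)).
Decompose π into cycles: lengths [50, 50, 10, 10, 2, 2, 1] (7 cycles, including the fixed point 0).
7 cycles on 125: each ℓ→(−1)^(ℓ−1), product (−1)^118 = +1.
Via Zolotarev, sign(π_{109}) = (109|125) = +1.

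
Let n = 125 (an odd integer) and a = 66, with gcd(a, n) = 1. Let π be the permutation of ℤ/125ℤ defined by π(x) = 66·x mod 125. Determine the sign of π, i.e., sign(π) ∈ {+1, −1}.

+1

Trace 51: π^k(51) = [51, 116, 31, 46, 36, 1, 66] for k=0..6.
π_66 has 13 disjoint cycles with lengths [25, 25, 25, 25, 5, 5, 5, 5, 1, 1, 1, 1, 1] on {0,…,124}.
sign(π) = (−1)^{n − #cycles} = (−1)^{125−13} = (−1)^112 = +1.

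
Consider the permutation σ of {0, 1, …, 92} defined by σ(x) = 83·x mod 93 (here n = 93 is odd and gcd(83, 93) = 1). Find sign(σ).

+1

Trace 70: π^k(70) = [70, 44, 25, 29, 82, 17, 16] for k=0..6.
π_83 has 5 disjoint cycles with lengths [30, 30, 30, 2, 1] on {0,…,92}.
With 5 cycles on 93 points, sign = (−1)^{93−5} = +1.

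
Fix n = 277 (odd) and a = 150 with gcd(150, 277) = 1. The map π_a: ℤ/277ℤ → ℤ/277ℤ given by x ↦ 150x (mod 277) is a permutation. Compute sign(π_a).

Orbit of 189 under x↦150x: [189, 96, 273, 231, 25, 149, 190]… (length divides ord_277(150)).
The orbit structure of x ↦ 150x mod 277: 2 orbits of sizes [276, 1].
Σ(ℓ_i−1) = 277−2 = 275; sign = (−1)^275 = -1.

-1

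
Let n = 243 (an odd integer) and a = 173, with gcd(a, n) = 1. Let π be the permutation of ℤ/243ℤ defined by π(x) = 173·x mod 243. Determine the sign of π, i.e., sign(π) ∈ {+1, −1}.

Orbit of 161 under x↦173x: [161, 151, 122, 208, 20, 58, 71]… (length divides ord_243(173)).
Cycle type of π: 162 + 54 + 18 + 6 + 2 + 1; total 6 cycles.
Σ(ℓ_i−1) = 243−6 = 237; sign = (−1)^237 = -1.

-1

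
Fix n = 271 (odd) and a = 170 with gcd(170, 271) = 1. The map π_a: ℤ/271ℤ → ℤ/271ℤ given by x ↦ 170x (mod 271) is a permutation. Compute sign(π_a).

+1

Start at x=256: 256 → 160 → 100 → 198 → 56 → 35 → 259 → … (one orbit).
Cycle lengths of π_170 on ℤ/271ℤ: [135, 135, 1]; 3 cycles in total.
Σ(ℓ_i−1) = 271−3 = 268; sign = (−1)^268 = +1.
Check: (170/271) = +1 by Zolotarev.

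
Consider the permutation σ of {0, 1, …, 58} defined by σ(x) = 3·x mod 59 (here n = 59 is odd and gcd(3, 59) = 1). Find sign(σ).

Orbit of 12 under x↦3x: [12, 36, 49, 29, 28, 25, 16]… (length divides ord_59(3)).
3 cycles of lengths [29, 29, 1].
59 − 3 = 56 transpositions; sign(π) = (−1)^56 = +1.
Check: (3/59) = +1 by Zolotarev.

+1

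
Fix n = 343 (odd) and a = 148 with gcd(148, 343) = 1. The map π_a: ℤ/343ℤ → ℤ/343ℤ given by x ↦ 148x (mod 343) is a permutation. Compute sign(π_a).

Orbit of 148 under x↦148x: [148, 295, 99, 246, 50, 197, 1]… (length divides ord_343(148)).
Decompose π into cycles: lengths [7, 7, 7, 7, 7, 7, 7, 7, 7, 7, 7, 7, 7, 7, 7, 7, 7, 7, 7, 7, 7, 7, 7, 7, 7, 7, 7, 7, 7, 7, 7, 7, 7, 7, 7, 7, 7, 7, 7, 7, 7, 7, 1, 1, 1, 1, 1, 1, 1, 1, 1, 1, 1, 1, 1, 1, 1, 1, 1, 1, 1, 1, 1, 1, 1, 1, 1, 1, 1, 1, 1, 1, 1, 1, 1, 1, 1, 1, 1, 1, 1, 1, 1, 1, 1, 1, 1, 1, 1, 1, 1] (91 cycles, including the fixed point 0).
343 − 91 = 252 transpositions; sign(π) = (−1)^252 = +1.

+1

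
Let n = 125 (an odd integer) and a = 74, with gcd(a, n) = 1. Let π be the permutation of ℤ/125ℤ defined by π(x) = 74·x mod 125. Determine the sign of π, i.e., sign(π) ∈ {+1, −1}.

+1

Start at x=124: 124 → 51 → 24 → 26 → 49 → 1 → 74 → … (one orbit).
Decompose π into cycles: lengths [10, 10, 10, 10, 10, 10, 10, 10, 10, 10, 2, 2, 2, 2, 2, 2, 2, 2, 2, 2, 2, 2, 1] (23 cycles, including the fixed point 0).
23 cycles on 125: each ℓ→(−1)^(ℓ−1), product (−1)^102 = +1.
Zolotarev: (74|125) = +1, matching the cycle-count sign.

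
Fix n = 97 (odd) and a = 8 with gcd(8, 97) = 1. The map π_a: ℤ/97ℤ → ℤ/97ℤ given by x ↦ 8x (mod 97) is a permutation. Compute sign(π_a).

Trace 50: π^k(50) = [50, 12, 96, 89, 33, 70, 75] for k=0..6.
π_8 has 7 disjoint cycles with lengths [16, 16, 16, 16, 16, 16, 1] on {0,…,96}.
With 7 cycles on 97 points, sign = (−1)^{97−7} = +1.

+1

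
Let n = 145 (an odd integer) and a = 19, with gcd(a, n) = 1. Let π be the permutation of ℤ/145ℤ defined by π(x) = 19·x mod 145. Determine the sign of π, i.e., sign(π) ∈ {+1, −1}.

-1

Orbit of 44 under x↦19x: [44, 111, 79, 51, 99, 141, 69]… (length divides ord_145(19)).
The orbit structure of x ↦ 19x mod 145: 8 orbits of sizes [28, 28, 28, 28, 28, 2, 2, 1].
Σ(ℓ_i−1) = 145−8 = 137; sign = (−1)^137 = -1.
Via Zolotarev, sign(π_{19}) = (19|145) = -1.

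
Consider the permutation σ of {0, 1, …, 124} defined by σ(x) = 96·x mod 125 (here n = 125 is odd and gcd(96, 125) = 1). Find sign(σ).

Trace 26: π^k(26) = [26, 121, 116, 11, 56, 1, 96] for k=0..6.
π_96 has 13 disjoint cycles with lengths [25, 25, 25, 25, 5, 5, 5, 5, 1, 1, 1, 1, 1] on {0,…,124}.
n − c = 125 − 13 = 112; sign = (−1)^112 = +1.
Via Zolotarev, sign(π_{96}) = (96|125) = +1.

+1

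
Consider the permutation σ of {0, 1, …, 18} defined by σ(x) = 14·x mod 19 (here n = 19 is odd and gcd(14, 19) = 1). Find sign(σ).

Start at x=1: 1 → 14 → 6 → 8 → 17 → 10 → 7 → … (one orbit).
Cycle type of π: 18 + 1; total 2 cycles.
Σ(ℓ_i−1) = 19−2 = 17; sign = (−1)^17 = -1.

-1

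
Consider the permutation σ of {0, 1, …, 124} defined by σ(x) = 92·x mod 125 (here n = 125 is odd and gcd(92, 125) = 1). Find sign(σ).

Trace 74: π^k(74) = [74, 58, 86, 37, 29, 43, 81] for k=0..6.
The orbit structure of x ↦ 92x mod 125: 4 orbits of sizes [100, 20, 4, 1].
sign(π) = (−1)^{n − #cycles} = (−1)^{125−4} = (−1)^121 = -1.

-1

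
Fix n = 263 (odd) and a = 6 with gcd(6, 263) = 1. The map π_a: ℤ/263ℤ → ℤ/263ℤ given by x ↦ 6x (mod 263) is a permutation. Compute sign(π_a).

Trace 46: π^k(46) = [46, 13, 78, 205, 178, 16, 96] for k=0..6.
π_6 has 3 disjoint cycles with lengths [131, 131, 1] on {0,…,262}.
With 3 cycles on 263 points, sign = (−1)^{263−3} = +1.

+1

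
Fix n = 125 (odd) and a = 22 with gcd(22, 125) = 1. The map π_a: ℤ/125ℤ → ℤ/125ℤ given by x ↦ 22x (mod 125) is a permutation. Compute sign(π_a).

Orbit of 26 under x↦22x: [26, 72, 84, 98, 31, 57, 4]… (length divides ord_125(22)).
4 cycles of lengths [100, 20, 4, 1].
4 cycles on 125: each ℓ→(−1)^(ℓ−1), product (−1)^121 = -1.
Zolotarev: (22|125) = -1, matching the cycle-count sign.

-1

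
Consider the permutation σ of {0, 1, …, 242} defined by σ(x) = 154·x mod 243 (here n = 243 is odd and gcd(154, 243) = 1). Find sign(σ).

+1

Start at x=55: 55 → 208 → 199 → 28 → 181 → 172 → 1 → … (one orbit).
Cycle type of π: 27×6 + 9×6 + 3×6 + 1×9; total 27 cycles.
243 − 27 = 216 transpositions; sign(π) = (−1)^216 = +1.
Via Zolotarev, sign(π_{154}) = (154|243) = +1.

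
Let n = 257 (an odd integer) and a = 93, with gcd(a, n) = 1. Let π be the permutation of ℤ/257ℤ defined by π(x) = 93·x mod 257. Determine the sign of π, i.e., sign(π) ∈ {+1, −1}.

Orbit of 26 under x↦93x: [26, 105, 256, 164, 89, 53, 46]… (length divides ord_257(93)).
Cycle lengths of π_93 on ℤ/257ℤ: [256, 1]; 2 cycles in total.
257 − 2 = 255 transpositions; sign(π) = (−1)^255 = -1.

-1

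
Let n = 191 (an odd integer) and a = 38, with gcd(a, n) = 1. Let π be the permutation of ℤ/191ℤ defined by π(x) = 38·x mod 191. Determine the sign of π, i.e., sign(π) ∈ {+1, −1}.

Start at x=31: 31 → 32 → 70 → 177 → 41 → 30 → 185 → … (one orbit).
Cycle type of π: 38×5 + 1; total 6 cycles.
191 − 6 = 185 transpositions; sign(π) = (−1)^185 = -1.

-1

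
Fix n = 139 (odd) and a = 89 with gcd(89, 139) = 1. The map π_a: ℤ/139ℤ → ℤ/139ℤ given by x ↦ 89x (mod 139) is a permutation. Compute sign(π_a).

Trace 13: π^k(13) = [13, 45, 113, 49, 52, 41, 35] for k=0..6.
Cycle lengths of π_89 on ℤ/139ℤ: [69, 69, 1]; 3 cycles in total.
3 cycles on 139: each ℓ→(−1)^(ℓ−1), product (−1)^136 = +1.
The Jacobi symbol (89|139) = +1 (Zolotarev) agrees.

+1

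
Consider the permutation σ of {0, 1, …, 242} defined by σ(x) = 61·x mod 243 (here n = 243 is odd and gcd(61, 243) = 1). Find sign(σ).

+1

Orbit of 172 under x↦61x: [172, 43, 193, 109, 88, 22, 127]… (length divides ord_243(61)).
Decompose π into cycles: lengths [81, 81, 27, 27, 9, 9, 3, 3, 1, 1, 1] (11 cycles, including the fixed point 0).
sign(π) = (−1)^{n − #cycles} = (−1)^{243−11} = (−1)^232 = +1.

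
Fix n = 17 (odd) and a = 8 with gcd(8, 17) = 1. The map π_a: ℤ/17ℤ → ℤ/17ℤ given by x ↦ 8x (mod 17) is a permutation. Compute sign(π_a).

+1

Trace 2: π^k(2) = [2, 16, 9, 4, 15, 1, 8] for k=0..6.
3 cycles of lengths [8, 8, 1].
With 3 cycles on 17 points, sign = (−1)^{17−3} = +1.
Zolotarev: (8|17) = +1, matching the cycle-count sign.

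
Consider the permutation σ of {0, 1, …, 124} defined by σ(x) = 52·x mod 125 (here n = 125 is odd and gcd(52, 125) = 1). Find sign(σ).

-1

Start at x=57: 57 → 89 → 3 → 31 → 112 → 74 → 98 → … (one orbit).
4 cycles of lengths [100, 20, 4, 1].
Σ(ℓ_i−1) = 125−4 = 121; sign = (−1)^121 = -1.
Check: (52/125) = -1 by Zolotarev.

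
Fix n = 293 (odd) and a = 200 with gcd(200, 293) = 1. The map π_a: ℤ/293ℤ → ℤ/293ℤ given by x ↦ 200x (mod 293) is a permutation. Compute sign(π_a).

-1

Start at x=7: 7 → 228 → 185 → 82 → 285 → 158 → 249 → … (one orbit).
2 cycles of lengths [292, 1].
293 − 2 = 291 transpositions; sign(π) = (−1)^291 = -1.
Via Zolotarev, sign(π_{200}) = (200|293) = -1.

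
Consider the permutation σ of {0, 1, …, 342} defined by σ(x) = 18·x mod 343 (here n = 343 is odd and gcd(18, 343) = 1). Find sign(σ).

+1

Trace 324: π^k(324) = [324, 1, 18] for k=0..2.
Cycle type of π: 3×114 + 1; total 115 cycles.
sign(π) = (−1)^{n − #cycles} = (−1)^{343−115} = (−1)^228 = +1.
(18|343)_J = +1 (Zolotarev's lemma cross-check).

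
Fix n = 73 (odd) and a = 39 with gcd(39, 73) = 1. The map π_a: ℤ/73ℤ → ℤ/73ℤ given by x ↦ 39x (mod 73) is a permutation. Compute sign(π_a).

Trace 49: π^k(49) = [49, 13, 69, 63, 48, 47, 8] for k=0..6.
Cycle type of π: 72 + 1; total 2 cycles.
sign(π) = (−1)^{n − #cycles} = (−1)^{73−2} = (−1)^71 = -1.

-1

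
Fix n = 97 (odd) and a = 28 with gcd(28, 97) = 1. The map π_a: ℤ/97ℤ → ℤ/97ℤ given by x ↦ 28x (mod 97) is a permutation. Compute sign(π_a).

-1

Trace 50: π^k(50) = [50, 42, 12, 45, 96, 69, 89] for k=0..6.
Decompose π into cycles: lengths [32, 32, 32, 1] (4 cycles, including the fixed point 0).
sign(π) = (−1)^{n − #cycles} = (−1)^{97−4} = (−1)^93 = -1.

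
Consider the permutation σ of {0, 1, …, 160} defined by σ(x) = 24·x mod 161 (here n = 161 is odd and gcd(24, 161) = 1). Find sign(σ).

-1

Start at x=116: 116 → 47 → 1 → 24 → 93 → 139 → 116 (one orbit).
46 cycles of lengths [6, 6, 6, 6, 6, 6, 6, 6, 6, 6, 6, 6, 6, 6, 6, 6, 6, 6, 6, 6, 6, 6, 6, 1, 1, 1, 1, 1, 1, 1, 1, 1, 1, 1, 1, 1, 1, 1, 1, 1, 1, 1, 1, 1, 1, 1].
With 46 cycles on 161 points, sign = (−1)^{161−46} = -1.
Zolotarev: (24|161) = -1, matching the cycle-count sign.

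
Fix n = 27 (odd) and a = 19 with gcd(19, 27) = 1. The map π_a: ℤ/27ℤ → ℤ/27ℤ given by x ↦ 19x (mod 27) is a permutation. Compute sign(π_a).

Trace 10: π^k(10) = [10, 1, 19] for k=0..2.
Cycle type of π: 3×6 + 1×9; total 15 cycles.
27 − 15 = 12 transpositions; sign(π) = (−1)^12 = +1.
Zolotarev: (19|27) = +1, matching the cycle-count sign.

+1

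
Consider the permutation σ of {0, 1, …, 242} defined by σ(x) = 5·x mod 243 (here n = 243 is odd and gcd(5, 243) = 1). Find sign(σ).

-1

Orbit of 44 under x↦5x: [44, 220, 128, 154, 41, 205, 53]… (length divides ord_243(5)).
6 cycles of lengths [162, 54, 18, 6, 2, 1].
Σ(ℓ_i−1) = 243−6 = 237; sign = (−1)^237 = -1.
Zolotarev: (5|243) = -1, matching the cycle-count sign.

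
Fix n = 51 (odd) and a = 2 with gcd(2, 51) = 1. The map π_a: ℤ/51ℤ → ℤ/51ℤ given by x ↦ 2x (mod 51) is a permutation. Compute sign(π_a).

-1

Orbit of 4 under x↦2x: [4, 8, 16, 32, 13, 26, 1]… (length divides ord_51(2)).
π_2 has 8 disjoint cycles with lengths [8, 8, 8, 8, 8, 8, 2, 1] on {0,…,50}.
sign(π) = (−1)^{n − #cycles} = (−1)^{51−8} = (−1)^43 = -1.
Via Zolotarev, sign(π_{2}) = (2|51) = -1.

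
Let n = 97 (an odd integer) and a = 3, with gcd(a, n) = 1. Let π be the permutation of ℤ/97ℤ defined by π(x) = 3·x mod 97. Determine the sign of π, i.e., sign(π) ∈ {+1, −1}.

Orbit of 24 under x↦3x: [24, 72, 22, 66, 4, 12, 36]… (length divides ord_97(3)).
Cycle type of π: 48×2 + 1; total 3 cycles.
3 cycles on 97: each ℓ→(−1)^(ℓ−1), product (−1)^94 = +1.

+1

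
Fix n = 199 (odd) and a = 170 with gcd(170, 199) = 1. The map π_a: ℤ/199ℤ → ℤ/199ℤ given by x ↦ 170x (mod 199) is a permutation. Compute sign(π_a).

Start at x=198: 198 → 29 → 154 → 111 → 164 → 20 → 17 → … (one orbit).
Cycle type of π: 198 + 1; total 2 cycles.
With 2 cycles on 199 points, sign = (−1)^{199−2} = -1.

-1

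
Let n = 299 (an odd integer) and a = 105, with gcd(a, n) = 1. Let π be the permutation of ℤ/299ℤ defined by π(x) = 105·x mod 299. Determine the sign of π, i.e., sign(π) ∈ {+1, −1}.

+1

Start at x=1: 1 → 105 → 261 → 196 → 248 → 27 → 144 → … (one orbit).
The orbit structure of x ↦ 105x mod 299: 39 orbits of sizes [11, 11, 11, 11, 11, 11, 11, 11, 11, 11, 11, 11, 11, 11, 11, 11, 11, 11, 11, 11, 11, 11, 11, 11, 11, 11, 1, 1, 1, 1, 1, 1, 1, 1, 1, 1, 1, 1, 1].
299 − 39 = 260 transpositions; sign(π) = (−1)^260 = +1.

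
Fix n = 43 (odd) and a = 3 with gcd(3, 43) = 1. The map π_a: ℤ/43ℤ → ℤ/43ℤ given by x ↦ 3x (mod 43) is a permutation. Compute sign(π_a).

-1

Orbit of 1 under x↦3x: [1, 3, 9, 27, 38, 28, 41]… (length divides ord_43(3)).
The orbit structure of x ↦ 3x mod 43: 2 orbits of sizes [42, 1].
With 2 cycles on 43 points, sign = (−1)^{43−2} = -1.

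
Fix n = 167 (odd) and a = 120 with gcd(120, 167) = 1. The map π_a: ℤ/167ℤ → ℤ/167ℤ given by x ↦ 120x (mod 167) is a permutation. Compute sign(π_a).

-1

Start at x=119: 119 → 85 → 13 → 57 → 160 → 162 → 68 → … (one orbit).
The orbit structure of x ↦ 120x mod 167: 2 orbits of sizes [166, 1].
sign(π) = (−1)^{n − #cycles} = (−1)^{167−2} = (−1)^165 = -1.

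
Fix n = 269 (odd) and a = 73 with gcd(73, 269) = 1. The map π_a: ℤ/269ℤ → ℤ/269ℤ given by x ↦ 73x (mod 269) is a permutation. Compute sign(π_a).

+1

Start at x=58: 58 → 199 → 1 → 73 → 218 → 43 → 180 → … (one orbit).
Cycle type of π: 134×2 + 1; total 3 cycles.
3 cycles on 269: each ℓ→(−1)^(ℓ−1), product (−1)^266 = +1.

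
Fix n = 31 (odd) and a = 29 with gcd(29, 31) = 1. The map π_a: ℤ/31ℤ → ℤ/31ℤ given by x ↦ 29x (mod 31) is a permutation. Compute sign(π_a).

Start at x=27: 27 → 8 → 15 → 1 → 29 → 4 → 23 → … (one orbit).
π_29 has 4 disjoint cycles with lengths [10, 10, 10, 1] on {0,…,30}.
sign(π) = (−1)^{n − #cycles} = (−1)^{31−4} = (−1)^27 = -1.
The Jacobi symbol (29|31) = -1 (Zolotarev) agrees.

-1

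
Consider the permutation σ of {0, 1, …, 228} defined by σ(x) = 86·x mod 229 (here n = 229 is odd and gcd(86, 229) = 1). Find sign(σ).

-1

Trace 88: π^k(88) = [88, 11, 30, 61, 208, 26, 175] for k=0..6.
Cycle type of π: 76×3 + 1; total 4 cycles.
sign(π) = (−1)^{n − #cycles} = (−1)^{229−4} = (−1)^225 = -1.
The Jacobi symbol (86|229) = -1 (Zolotarev) agrees.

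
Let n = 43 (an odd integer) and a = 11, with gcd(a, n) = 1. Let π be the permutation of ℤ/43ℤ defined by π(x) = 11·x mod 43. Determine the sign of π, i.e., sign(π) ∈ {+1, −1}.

+1

Start at x=16: 16 → 4 → 1 → 11 → 35 → 41 → 21 → 16 (one orbit).
Cycle type of π: 7×6 + 1; total 7 cycles.
7 cycles on 43: each ℓ→(−1)^(ℓ−1), product (−1)^36 = +1.
Zolotarev: (11|43) = +1, matching the cycle-count sign.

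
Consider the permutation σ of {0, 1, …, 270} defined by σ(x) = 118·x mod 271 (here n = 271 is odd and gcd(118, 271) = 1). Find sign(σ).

Orbit of 191 under x↦118x: [191, 45, 161, 28, 52, 174, 207]… (length divides ord_271(118)).
Cycle type of π: 270 + 1; total 2 cycles.
271 − 2 = 269 transpositions; sign(π) = (−1)^269 = -1.
Zolotarev: (118|271) = -1, matching the cycle-count sign.

-1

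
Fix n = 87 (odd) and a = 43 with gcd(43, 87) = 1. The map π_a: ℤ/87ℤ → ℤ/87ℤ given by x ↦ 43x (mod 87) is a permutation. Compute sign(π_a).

Trace 28: π^k(28) = [28, 73, 7, 40, 67, 10, 82] for k=0..6.
Cycle type of π: 28×3 + 1×3; total 6 cycles.
With 6 cycles on 87 points, sign = (−1)^{87−6} = -1.
(43|87)_J = -1 (Zolotarev's lemma cross-check).

-1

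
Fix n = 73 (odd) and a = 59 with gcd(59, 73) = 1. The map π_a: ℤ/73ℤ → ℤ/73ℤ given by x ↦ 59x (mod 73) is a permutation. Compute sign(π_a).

-1

Start at x=18: 18 → 40 → 24 → 29 → 32 → 63 → 67 → … (one orbit).
Cycle lengths of π_59 on ℤ/73ℤ: [72, 1]; 2 cycles in total.
2 cycles on 73: each ℓ→(−1)^(ℓ−1), product (−1)^71 = -1.
The Jacobi symbol (59|73) = -1 (Zolotarev) agrees.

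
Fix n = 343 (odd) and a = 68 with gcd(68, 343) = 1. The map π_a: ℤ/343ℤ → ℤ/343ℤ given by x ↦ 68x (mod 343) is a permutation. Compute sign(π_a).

Trace 295: π^k(295) = [295, 166, 312, 293, 30, 325, 148] for k=0..6.
The orbit structure of x ↦ 68x mod 343: 16 orbits of sizes [42, 42, 42, 42, 42, 42, 42, 6, 6, 6, 6, 6, 6, 6, 6, 1].
n − c = 343 − 16 = 327; sign = (−1)^327 = -1.
Zolotarev: (68|343) = -1, matching the cycle-count sign.

-1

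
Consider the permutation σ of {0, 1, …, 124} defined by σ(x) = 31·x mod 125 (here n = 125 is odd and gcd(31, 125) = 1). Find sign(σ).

Trace 111: π^k(111) = [111, 66, 46, 51, 81, 11, 91] for k=0..6.
The orbit structure of x ↦ 31x mod 125: 13 orbits of sizes [25, 25, 25, 25, 5, 5, 5, 5, 1, 1, 1, 1, 1].
125 − 13 = 112 transpositions; sign(π) = (−1)^112 = +1.
Via Zolotarev, sign(π_{31}) = (31|125) = +1.

+1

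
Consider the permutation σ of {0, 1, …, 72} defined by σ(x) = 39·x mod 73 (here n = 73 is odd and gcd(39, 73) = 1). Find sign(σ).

Orbit of 2 under x↦39x: [2, 5, 49, 13, 69, 63, 48]… (length divides ord_73(39)).
Cycle lengths of π_39 on ℤ/73ℤ: [72, 1]; 2 cycles in total.
2 cycles on 73: each ℓ→(−1)^(ℓ−1), product (−1)^71 = -1.
Via Zolotarev, sign(π_{39}) = (39|73) = -1.

-1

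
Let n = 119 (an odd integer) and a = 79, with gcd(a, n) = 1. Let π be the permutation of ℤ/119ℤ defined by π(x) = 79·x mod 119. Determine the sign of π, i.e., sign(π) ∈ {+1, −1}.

-1

Orbit of 100 under x↦79x: [100, 46, 64, 58, 60, 99, 86]… (length divides ord_119(79)).
6 cycles of lengths [48, 48, 16, 3, 3, 1].
6 cycles on 119: each ℓ→(−1)^(ℓ−1), product (−1)^113 = -1.
Zolotarev: (79|119) = -1, matching the cycle-count sign.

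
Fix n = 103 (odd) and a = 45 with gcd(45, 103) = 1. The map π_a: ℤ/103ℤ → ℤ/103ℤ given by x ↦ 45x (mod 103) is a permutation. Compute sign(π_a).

-1

Start at x=15: 15 → 57 → 93 → 65 → 41 → 94 → 7 → … (one orbit).
Cycle lengths of π_45 on ℤ/103ℤ: [102, 1]; 2 cycles in total.
Σ(ℓ_i−1) = 103−2 = 101; sign = (−1)^101 = -1.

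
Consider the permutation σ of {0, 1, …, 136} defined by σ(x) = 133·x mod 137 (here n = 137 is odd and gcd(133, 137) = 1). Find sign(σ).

+1

Start at x=88: 88 → 59 → 38 → 122 → 60 → 34 → 1 → … (one orbit).
π_133 has 9 disjoint cycles with lengths [17, 17, 17, 17, 17, 17, 17, 17, 1] on {0,…,136}.
n − c = 137 − 9 = 128; sign = (−1)^128 = +1.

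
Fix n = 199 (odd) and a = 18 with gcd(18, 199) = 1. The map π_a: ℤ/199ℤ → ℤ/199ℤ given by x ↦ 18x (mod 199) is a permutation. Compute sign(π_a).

+1

Trace 121: π^k(121) = [121, 188, 1, 18, 125, 61, 103] for k=0..6.
Cycle type of π: 11×18 + 1; total 19 cycles.
199 − 19 = 180 transpositions; sign(π) = (−1)^180 = +1.
Check: (18/199) = +1 by Zolotarev.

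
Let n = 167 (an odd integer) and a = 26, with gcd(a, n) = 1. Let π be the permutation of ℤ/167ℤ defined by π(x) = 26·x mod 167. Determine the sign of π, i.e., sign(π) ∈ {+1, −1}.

Start at x=24: 24 → 123 → 25 → 149 → 33 → 23 → 97 → … (one orbit).
The orbit structure of x ↦ 26x mod 167: 2 orbits of sizes [166, 1].
With 2 cycles on 167 points, sign = (−1)^{167−2} = -1.
Zolotarev: (26|167) = -1, matching the cycle-count sign.

-1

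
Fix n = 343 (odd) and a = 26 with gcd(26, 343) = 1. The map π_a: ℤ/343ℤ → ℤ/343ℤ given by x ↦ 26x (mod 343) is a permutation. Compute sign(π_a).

Trace 208: π^k(208) = [208, 263, 321, 114, 220, 232, 201] for k=0..6.
Decompose π into cycles: lengths [294, 42, 6, 1] (4 cycles, including the fixed point 0).
With 4 cycles on 343 points, sign = (−1)^{343−4} = -1.

-1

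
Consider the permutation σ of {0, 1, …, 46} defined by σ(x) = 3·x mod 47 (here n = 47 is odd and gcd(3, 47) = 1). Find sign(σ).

+1

Start at x=7: 7 → 21 → 16 → 1 → 3 → 9 → 27 → … (one orbit).
Cycle lengths of π_3 on ℤ/47ℤ: [23, 23, 1]; 3 cycles in total.
n − c = 47 − 3 = 44; sign = (−1)^44 = +1.
Zolotarev: (3|47) = +1, matching the cycle-count sign.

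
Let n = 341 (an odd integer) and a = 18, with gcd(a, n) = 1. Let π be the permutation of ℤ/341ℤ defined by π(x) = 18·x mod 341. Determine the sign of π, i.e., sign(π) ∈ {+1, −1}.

Trace 41: π^k(41) = [41, 56, 326, 71, 255, 157, 98] for k=0..6.
The orbit structure of x ↦ 18x mod 341: 14 orbits of sizes [30, 30, 30, 30, 30, 30, 30, 30, 30, 30, 15, 15, 10, 1].
341 − 14 = 327 transpositions; sign(π) = (−1)^327 = -1.

-1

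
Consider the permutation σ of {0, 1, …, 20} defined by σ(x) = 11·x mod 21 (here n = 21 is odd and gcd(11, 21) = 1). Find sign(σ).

Orbit of 1 under x↦11x: [1, 11, 16, 8, 4, 2]… (length divides ord_21(11)).
Cycle type of π: 6×2 + 3×2 + 2 + 1; total 6 cycles.
sign(π) = (−1)^{n − #cycles} = (−1)^{21−6} = (−1)^15 = -1.
Zolotarev: (11|21) = -1, matching the cycle-count sign.

-1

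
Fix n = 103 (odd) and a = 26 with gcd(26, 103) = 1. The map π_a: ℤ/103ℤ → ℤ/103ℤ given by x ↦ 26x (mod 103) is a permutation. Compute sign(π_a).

+1

Orbit of 8 under x↦26x: [8, 2, 52, 13, 29, 33, 34]… (length divides ord_103(26)).
π_26 has 3 disjoint cycles with lengths [51, 51, 1] on {0,…,102}.
3 cycles on 103: each ℓ→(−1)^(ℓ−1), product (−1)^100 = +1.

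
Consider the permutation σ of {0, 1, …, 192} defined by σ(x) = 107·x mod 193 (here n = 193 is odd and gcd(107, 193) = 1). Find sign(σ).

+1

Orbit of 12 under x↦107x: [12, 126, 165, 92, 1, 107, 62]… (length divides ord_193(107)).
π_107 has 3 disjoint cycles with lengths [96, 96, 1] on {0,…,192}.
sign(π) = (−1)^{n − #cycles} = (−1)^{193−3} = (−1)^190 = +1.
Via Zolotarev, sign(π_{107}) = (107|193) = +1.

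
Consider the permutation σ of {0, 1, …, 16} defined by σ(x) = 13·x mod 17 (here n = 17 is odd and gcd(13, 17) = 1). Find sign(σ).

+1

Trace 4: π^k(4) = [4, 1, 13, 16] for k=0..3.
π_13 has 5 disjoint cycles with lengths [4, 4, 4, 4, 1] on {0,…,16}.
Σ(ℓ_i−1) = 17−5 = 12; sign = (−1)^12 = +1.
Check: (13/17) = +1 by Zolotarev.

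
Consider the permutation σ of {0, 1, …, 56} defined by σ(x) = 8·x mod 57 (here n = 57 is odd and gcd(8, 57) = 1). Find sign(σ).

+1

Orbit of 49 under x↦8x: [49, 50, 1, 8, 7, 56]… (length divides ord_57(8)).
11 cycles of lengths [6, 6, 6, 6, 6, 6, 6, 6, 6, 2, 1].
n − c = 57 − 11 = 46; sign = (−1)^46 = +1.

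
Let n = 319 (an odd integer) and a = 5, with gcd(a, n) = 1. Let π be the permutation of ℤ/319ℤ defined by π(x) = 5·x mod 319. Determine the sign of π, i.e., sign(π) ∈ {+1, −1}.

+1

Start at x=254: 254 → 313 → 289 → 169 → 207 → 78 → 71 → … (one orbit).
Cycle lengths of π_5 on ℤ/319ℤ: [70, 70, 70, 70, 14, 14, 5, 5, 1]; 9 cycles in total.
Σ(ℓ_i−1) = 319−9 = 310; sign = (−1)^310 = +1.
Zolotarev: (5|319) = +1, matching the cycle-count sign.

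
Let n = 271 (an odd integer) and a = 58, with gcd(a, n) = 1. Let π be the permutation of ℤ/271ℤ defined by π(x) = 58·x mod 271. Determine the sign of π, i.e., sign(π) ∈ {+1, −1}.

-1

Start at x=123: 123 → 88 → 226 → 100 → 109 → 89 → 13 → … (one orbit).
The orbit structure of x ↦ 58x mod 271: 2 orbits of sizes [270, 1].
271 − 2 = 269 transpositions; sign(π) = (−1)^269 = -1.
(58|271)_J = -1 (Zolotarev's lemma cross-check).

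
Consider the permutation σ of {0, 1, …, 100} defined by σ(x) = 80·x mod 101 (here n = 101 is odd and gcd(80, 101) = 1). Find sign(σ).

Orbit of 25 under x↦80x: [25, 81, 16, 68, 87, 92, 88]… (length divides ord_101(80)).
Cycle type of π: 25×4 + 1; total 5 cycles.
Σ(ℓ_i−1) = 101−5 = 96; sign = (−1)^96 = +1.
The Jacobi symbol (80|101) = +1 (Zolotarev) agrees.

+1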